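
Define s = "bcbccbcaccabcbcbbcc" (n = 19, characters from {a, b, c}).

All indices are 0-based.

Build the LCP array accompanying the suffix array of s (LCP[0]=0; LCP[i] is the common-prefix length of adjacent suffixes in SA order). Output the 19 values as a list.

sorted suffixes:
  #0 SA[0]=10  'abcbcbbcc'
  #1 SA[1]=7  'accabcbcbbcc'
  #2 SA[2]=15  'bbcc'
  #3 SA[3]=5  'bcaccabcbcbbcc'
  #4 SA[4]=13  'bcbbcc'
  #5 SA[5]=11  'bcbcbbcc'
  #6 SA[6]=0  'bcbccbcaccabcbcbbcc'
  #7 SA[7]=16  'bcc'
  #8 SA[8]=2  'bccbcaccabcbcbbcc'
  #9 SA[9]=18  'c'
  #10 SA[10]=9  'cabcbcbbcc'
  #11 SA[11]=6  'caccabcbcbbcc'
  #12 SA[12]=14  'cbbcc'
  #13 SA[13]=4  'cbcaccabcbcbbcc'
  #14 SA[14]=12  'cbcbbcc'
  #15 SA[15]=1  'cbccbcaccabcbcbbcc'
  #16 SA[16]=17  'cc'
  #17 SA[17]=8  'ccabcbcbbcc'
  #18 SA[18]=3  'ccbcaccabcbcbbcc'

SA = [10, 7, 15, 5, 13, 11, 0, 16, 2, 18, 9, 6, 14, 4, 12, 1, 17, 8, 3]
[i] adj suffixes → lcp
  [1] 10/7 → 1 ('a')
  [2] 7/15 → 0 ('')
  [3] 15/5 → 1 ('b')
  [4] 5/13 → 2 ('bc')
  [5] 13/11 → 3 ('bcb')
  [6] 11/0 → 4 ('bcbc')
  [7] 0/16 → 2 ('bc')
  [8] 16/2 → 3 ('bcc')
  [9] 2/18 → 0 ('')
  [10] 18/9 → 1 ('c')
  [11] 9/6 → 2 ('ca')
  [12] 6/14 → 1 ('c')
  [13] 14/4 → 2 ('cb')
  [14] 4/12 → 3 ('cbc')
  [15] 12/1 → 3 ('cbc')
  [16] 1/17 → 1 ('c')
  [17] 17/8 → 2 ('cc')
  [18] 8/3 → 2 ('cc')

[0, 1, 0, 1, 2, 3, 4, 2, 3, 0, 1, 2, 1, 2, 3, 3, 1, 2, 2]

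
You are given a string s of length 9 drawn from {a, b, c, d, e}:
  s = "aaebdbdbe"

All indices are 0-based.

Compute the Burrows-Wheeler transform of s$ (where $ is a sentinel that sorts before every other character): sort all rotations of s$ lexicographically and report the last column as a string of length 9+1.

e$aeddbbba

rank  rotation    last
    0  $aaebdbdbe  e
    1  aaebdbdbe$  $
    2  aebdbdbe$a  a
    3  bdbdbe$aae  e
    4  bdbe$aaebd  d
    5  be$aaebdbd  d
    6  dbdbe$aaeb  b
    7  dbe$aaebdb  b
    8  e$aaebdbdb  b
    9  ebdbdbe$aa  a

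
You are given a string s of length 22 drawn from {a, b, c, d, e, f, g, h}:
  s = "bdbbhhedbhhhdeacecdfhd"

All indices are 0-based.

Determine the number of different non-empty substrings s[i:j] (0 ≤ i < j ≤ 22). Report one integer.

232

rank | idx | suffix
   0 |  14 | acecdfhd
   1 |   2 | bbhhedbhhhdeacecdfhd
   2 |   0 | bdbbhhedbhhhdeacecdfhd
   3 |   3 | bhhedbhhhdeacecdfhd
   4 |   8 | bhhhdeacecdfhd
   5 |  17 | cdfhd
   6 |  15 | cecdfhd
   7 |  21 | d
   8 |   1 | dbbhhedbhhhdeacecdfhd
   9 |   7 | dbhhhdeacecdfhd
  10 |  12 | deacecdfhd
  11 |  18 | dfhd
  12 |  13 | eacecdfhd
  13 |  16 | ecdfhd
  14 |   6 | edbhhhdeacecdfhd
  15 |  19 | fhd
  16 |  20 | hd
  17 |  11 | hdeacecdfhd
  18 |   5 | hedbhhhdeacecdfhd
  19 |  10 | hhdeacecdfhd
  20 |   4 | hhedbhhhdeacecdfhd
  21 |   9 | hhhdeacecdfhd

SA = [14, 2, 0, 3, 8, 17, 15, 21, 1, 7, 12, 18, 13, 16, 6, 19, 20, 11, 5, 10, 4, 9]
[i] adj suffixes → lcp
  [1] 14/2 → 0 ('')
  [2] 2/0 → 1 ('b')
  [3] 0/3 → 1 ('b')
  [4] 3/8 → 3 ('bhh')
  [5] 8/17 → 0 ('')
  [6] 17/15 → 1 ('c')
  [7] 15/21 → 0 ('')
  [8] 21/1 → 1 ('d')
  [9] 1/7 → 2 ('db')
  [10] 7/12 → 1 ('d')
  [11] 12/18 → 1 ('d')
  [12] 18/13 → 0 ('')
  [13] 13/16 → 1 ('e')
  [14] 16/6 → 1 ('e')
  [15] 6/19 → 0 ('')
  [16] 19/20 → 0 ('')
  [17] 20/11 → 2 ('hd')
  [18] 11/5 → 1 ('h')
  [19] 5/10 → 1 ('h')
  [20] 10/4 → 2 ('hh')
  [21] 4/9 → 2 ('hh')

n(n+1)/2 = 22·23/2 = 253
Σ LCP = 0 + 0 + 1 + 1 + 3 + 0 + 1 + 0 + 1 + 2 + 1 + 1 + 0 + 1 + 1 + 0 + 0 + 2 + 1 + 1 + 2 + 2 = 21
distinct = 253 − 21 = 232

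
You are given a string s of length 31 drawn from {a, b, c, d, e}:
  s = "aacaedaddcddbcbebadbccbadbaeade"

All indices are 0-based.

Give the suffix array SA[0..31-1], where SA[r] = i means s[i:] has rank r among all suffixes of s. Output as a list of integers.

[0, 1, 23, 17, 6, 28, 26, 3, 22, 16, 25, 12, 19, 14, 2, 21, 13, 20, 9, 5, 24, 11, 18, 8, 10, 7, 29, 30, 27, 15, 4]

rank | idx | suffix
   0 |   0 | aacaedaddcddbcbebadbccbadbaeade
   1 |   1 | acaedaddcddbcbebadbccbadbaeade
   2 |  23 | adbaeade
   3 |  17 | adbccbadbaeade
   4 |   6 | addcddbcbebadbccbadbaeade
   5 |  28 | ade
   6 |  26 | aeade
   7 |   3 | aedaddcddbcbebadbccbadbaeade
   8 |  22 | badbaeade
   9 |  16 | badbccbadbaeade
  10 |  25 | baeade
  11 |  12 | bcbebadbccbadbaeade
  12 |  19 | bccbadbaeade
  13 |  14 | bebadbccbadbaeade
  14 |   2 | caedaddcddbcbebadbccbadbaeade
  15 |  21 | cbadbaeade
  16 |  13 | cbebadbccbadbaeade
  17 |  20 | ccbadbaeade
  18 |   9 | cddbcbebadbccbadbaeade
  19 |   5 | daddcddbcbebadbccbadbaeade
  20 |  24 | dbaeade
  21 |  11 | dbcbebadbccbadbaeade
  22 |  18 | dbccbadbaeade
  23 |   8 | dcddbcbebadbccbadbaeade
  24 |  10 | ddbcbebadbccbadbaeade
  25 |   7 | ddcddbcbebadbccbadbaeade
  26 |  29 | de
  27 |  30 | e
  28 |  27 | eade
  29 |  15 | ebadbccbadbaeade
  30 |   4 | edaddcddbcbebadbccbadbaeade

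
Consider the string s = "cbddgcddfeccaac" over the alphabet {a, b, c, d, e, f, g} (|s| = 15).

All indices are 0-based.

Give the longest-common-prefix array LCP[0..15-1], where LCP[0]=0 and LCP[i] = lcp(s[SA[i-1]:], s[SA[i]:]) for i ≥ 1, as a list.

sorted suffixes:
  #0 SA[0]=12  'aac'
  #1 SA[1]=13  'ac'
  #2 SA[2]=1  'bddgcddfeccaac'
  #3 SA[3]=14  'c'
  #4 SA[4]=11  'caac'
  #5 SA[5]=0  'cbddgcddfeccaac'
  #6 SA[6]=10  'ccaac'
  #7 SA[7]=5  'cddfeccaac'
  #8 SA[8]=6  'ddfeccaac'
  #9 SA[9]=2  'ddgcddfeccaac'
  #10 SA[10]=7  'dfeccaac'
  #11 SA[11]=3  'dgcddfeccaac'
  #12 SA[12]=9  'eccaac'
  #13 SA[13]=8  'feccaac'
  #14 SA[14]=4  'gcddfeccaac'

SA = [12, 13, 1, 14, 11, 0, 10, 5, 6, 2, 7, 3, 9, 8, 4]
i: (SA[i-1],SA[i]) lcp shared
  1: (12,13) 1 'a'
  2: (13,1) 0 ''
  3: (1,14) 0 ''
  4: (14,11) 1 'c'
  5: (11,0) 1 'c'
  6: (0,10) 1 'c'
  7: (10,5) 1 'c'
  8: (5,6) 0 ''
  9: (6,2) 2 'dd'
  10: (2,7) 1 'd'
  11: (7,3) 1 'd'
  12: (3,9) 0 ''
  13: (9,8) 0 ''
  14: (8,4) 0 ''

[0, 1, 0, 0, 1, 1, 1, 1, 0, 2, 1, 1, 0, 0, 0]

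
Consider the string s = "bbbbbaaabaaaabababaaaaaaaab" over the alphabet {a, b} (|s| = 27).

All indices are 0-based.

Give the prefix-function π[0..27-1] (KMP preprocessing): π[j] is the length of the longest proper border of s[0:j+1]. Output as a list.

π[0] = 0
j=1 s[j]='b': π[1]=1 (border 'b')
j=2 s[j]='b': π[2]=2 (border 'bb')
j=3 s[j]='b': π[3]=3 (border 'bbb')
j=4 s[j]='b': π[4]=4 (border 'bbbb')
j=5 s[j]='a': k: 4→3→2→1→0; π[5]=0 (border '')
j=6 s[j]='a': π[6]=0 (border '')
j=7 s[j]='a': π[7]=0 (border '')
j=8 s[j]='b': π[8]=1 (border 'b')
j=9 s[j]='a': k: 1→0; π[9]=0 (border '')
j=10 s[j]='a': π[10]=0 (border '')
j=11 s[j]='a': π[11]=0 (border '')
j=12 s[j]='a': π[12]=0 (border '')
j=13 s[j]='b': π[13]=1 (border 'b')
j=14 s[j]='a': k: 1→0; π[14]=0 (border '')
j=15 s[j]='b': π[15]=1 (border 'b')
j=16 s[j]='a': k: 1→0; π[16]=0 (border '')
j=17 s[j]='b': π[17]=1 (border 'b')
j=18 s[j]='a': k: 1→0; π[18]=0 (border '')
j=19 s[j]='a': π[19]=0 (border '')
j=20 s[j]='a': π[20]=0 (border '')
j=21 s[j]='a': π[21]=0 (border '')
j=22 s[j]='a': π[22]=0 (border '')
j=23 s[j]='a': π[23]=0 (border '')
j=24 s[j]='a': π[24]=0 (border '')
j=25 s[j]='a': π[25]=0 (border '')
j=26 s[j]='b': π[26]=1 (border 'b')

[0, 1, 2, 3, 4, 0, 0, 0, 1, 0, 0, 0, 0, 1, 0, 1, 0, 1, 0, 0, 0, 0, 0, 0, 0, 0, 1]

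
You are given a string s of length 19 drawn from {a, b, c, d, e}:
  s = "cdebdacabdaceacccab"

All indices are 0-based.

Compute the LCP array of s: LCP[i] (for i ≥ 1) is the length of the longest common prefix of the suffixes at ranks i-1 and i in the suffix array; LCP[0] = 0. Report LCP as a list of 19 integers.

[0, 2, 1, 2, 2, 0, 1, 4, 0, 3, 1, 2, 1, 1, 0, 3, 1, 0, 1]

sorted suffixes:
  #0 SA[0]=17  'ab'
  #1 SA[1]=7  'abdaceacccab'
  #2 SA[2]=5  'acabdaceacccab'
  #3 SA[3]=13  'acccab'
  #4 SA[4]=10  'aceacccab'
  #5 SA[5]=18  'b'
  #6 SA[6]=3  'bdacabdaceacccab'
  #7 SA[7]=8  'bdaceacccab'
  #8 SA[8]=16  'cab'
  #9 SA[9]=6  'cabdaceacccab'
  #10 SA[10]=15  'ccab'
  #11 SA[11]=14  'cccab'
  #12 SA[12]=0  'cdebdacabdaceacccab'
  #13 SA[13]=11  'ceacccab'
  #14 SA[14]=4  'dacabdaceacccab'
  #15 SA[15]=9  'daceacccab'
  #16 SA[16]=1  'debdacabdaceacccab'
  #17 SA[17]=12  'eacccab'
  #18 SA[18]=2  'ebdacabdaceacccab'

SA = [17, 7, 5, 13, 10, 18, 3, 8, 16, 6, 15, 14, 0, 11, 4, 9, 1, 12, 2]
[i] adj suffixes → lcp
  [1] 17/7 → 2 ('ab')
  [2] 7/5 → 1 ('a')
  [3] 5/13 → 2 ('ac')
  [4] 13/10 → 2 ('ac')
  [5] 10/18 → 0 ('')
  [6] 18/3 → 1 ('b')
  [7] 3/8 → 4 ('bdac')
  [8] 8/16 → 0 ('')
  [9] 16/6 → 3 ('cab')
  [10] 6/15 → 1 ('c')
  [11] 15/14 → 2 ('cc')
  [12] 14/0 → 1 ('c')
  [13] 0/11 → 1 ('c')
  [14] 11/4 → 0 ('')
  [15] 4/9 → 3 ('dac')
  [16] 9/1 → 1 ('d')
  [17] 1/12 → 0 ('')
  [18] 12/2 → 1 ('e')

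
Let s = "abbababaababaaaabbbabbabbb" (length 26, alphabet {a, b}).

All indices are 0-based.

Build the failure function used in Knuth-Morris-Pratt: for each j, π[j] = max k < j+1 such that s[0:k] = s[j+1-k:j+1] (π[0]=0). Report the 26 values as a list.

[0, 0, 0, 1, 2, 1, 2, 1, 1, 2, 1, 2, 1, 1, 1, 1, 2, 3, 0, 1, 2, 3, 4, 5, 3, 0]

π[0] = 0
j=1 s[j]='b': π[1]=0 (border '')
j=2 s[j]='b': π[2]=0 (border '')
j=3 s[j]='a': π[3]=1 (border 'a')
j=4 s[j]='b': π[4]=2 (border 'ab')
j=5 s[j]='a': k: 2→0; π[5]=1 (border 'a')
j=6 s[j]='b': π[6]=2 (border 'ab')
j=7 s[j]='a': k: 2→0; π[7]=1 (border 'a')
j=8 s[j]='a': k: 1→0; π[8]=1 (border 'a')
j=9 s[j]='b': π[9]=2 (border 'ab')
j=10 s[j]='a': k: 2→0; π[10]=1 (border 'a')
j=11 s[j]='b': π[11]=2 (border 'ab')
j=12 s[j]='a': k: 2→0; π[12]=1 (border 'a')
j=13 s[j]='a': k: 1→0; π[13]=1 (border 'a')
j=14 s[j]='a': k: 1→0; π[14]=1 (border 'a')
j=15 s[j]='a': k: 1→0; π[15]=1 (border 'a')
j=16 s[j]='b': π[16]=2 (border 'ab')
j=17 s[j]='b': π[17]=3 (border 'abb')
j=18 s[j]='b': k: 3→0; π[18]=0 (border '')
j=19 s[j]='a': π[19]=1 (border 'a')
j=20 s[j]='b': π[20]=2 (border 'ab')
j=21 s[j]='b': π[21]=3 (border 'abb')
j=22 s[j]='a': π[22]=4 (border 'abba')
j=23 s[j]='b': π[23]=5 (border 'abbab')
j=24 s[j]='b': k: 5→2; π[24]=3 (border 'abb')
j=25 s[j]='b': k: 3→0; π[25]=0 (border '')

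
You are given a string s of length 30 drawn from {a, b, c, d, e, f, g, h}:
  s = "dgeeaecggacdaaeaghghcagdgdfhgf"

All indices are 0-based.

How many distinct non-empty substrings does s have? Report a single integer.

435

sorted suffixes:
  #0 SA[0]=12  'aaeaghghcagdgdfhgf'
  #1 SA[1]=9  'acdaaeaghghcagdgdfhgf'
  #2 SA[2]=13  'aeaghghcagdgdfhgf'
  #3 SA[3]=4  'aecggacdaaeaghghcagdgdfhgf'
  #4 SA[4]=21  'agdgdfhgf'
  #5 SA[5]=15  'aghghcagdgdfhgf'
  #6 SA[6]=20  'cagdgdfhgf'
  #7 SA[7]=10  'cdaaeaghghcagdgdfhgf'
  #8 SA[8]=6  'cggacdaaeaghghcagdgdfhgf'
  #9 SA[9]=11  'daaeaghghcagdgdfhgf'
  #10 SA[10]=25  'dfhgf'
  #11 SA[11]=23  'dgdfhgf'
  #12 SA[12]=0  'dgeeaecggacdaaeaghghcagdgdfhgf'
  #13 SA[13]=3  'eaecggacdaaeaghghcagdgdfhgf'
  #14 SA[14]=14  'eaghghcagdgdfhgf'
  #15 SA[15]=5  'ecggacdaaeaghghcagdgdfhgf'
  #16 SA[16]=2  'eeaecggacdaaeaghghcagdgdfhgf'
  #17 SA[17]=29  'f'
  #18 SA[18]=26  'fhgf'
  #19 SA[19]=8  'gacdaaeaghghcagdgdfhgf'
  #20 SA[20]=24  'gdfhgf'
  #21 SA[21]=22  'gdgdfhgf'
  #22 SA[22]=1  'geeaecggacdaaeaghghcagdgdfhgf'
  #23 SA[23]=28  'gf'
  #24 SA[24]=7  'ggacdaaeaghghcagdgdfhgf'
  #25 SA[25]=18  'ghcagdgdfhgf'
  #26 SA[26]=16  'ghghcagdgdfhgf'
  #27 SA[27]=19  'hcagdgdfhgf'
  #28 SA[28]=27  'hgf'
  #29 SA[29]=17  'hghcagdgdfhgf'

SA = [12, 9, 13, 4, 21, 15, 20, 10, 6, 11, 25, 23, 0, 3, 14, 5, 2, 29, 26, 8, 24, 22, 1, 28, 7, 18, 16, 19, 27, 17]
i: (SA[i-1],SA[i]) lcp shared
  1: (12,9) 1 'a'
  2: (9,13) 1 'a'
  3: (13,4) 2 'ae'
  4: (4,21) 1 'a'
  5: (21,15) 2 'ag'
  6: (15,20) 0 ''
  7: (20,10) 1 'c'
  8: (10,6) 1 'c'
  9: (6,11) 0 ''
  10: (11,25) 1 'd'
  11: (25,23) 1 'd'
  12: (23,0) 2 'dg'
  13: (0,3) 0 ''
  14: (3,14) 2 'ea'
  15: (14,5) 1 'e'
  16: (5,2) 1 'e'
  17: (2,29) 0 ''
  18: (29,26) 1 'f'
  19: (26,8) 0 ''
  20: (8,24) 1 'g'
  21: (24,22) 2 'gd'
  22: (22,1) 1 'g'
  23: (1,28) 1 'g'
  24: (28,7) 1 'g'
  25: (7,18) 1 'g'
  26: (18,16) 2 'gh'
  27: (16,19) 0 ''
  28: (19,27) 1 'h'
  29: (27,17) 2 'hg'

n(n+1)/2 = 30·31/2 = 465
Σ LCP = 0 + 1 + 1 + 2 + 1 + 2 + 0 + 1 + 1 + 0 + 1 + 1 + 2 + 0 + 2 + 1 + 1 + 0 + 1 + 0 + 1 + 2 + 1 + 1 + 1 + 1 + 2 + 0 + 1 + 2 = 30
distinct = 465 − 30 = 435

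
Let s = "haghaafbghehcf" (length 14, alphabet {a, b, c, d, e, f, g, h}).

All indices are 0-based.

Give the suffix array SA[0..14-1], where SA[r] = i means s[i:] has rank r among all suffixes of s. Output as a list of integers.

rank→(start, suffix):
  0 → (4, 'aafbghehcf')
  1 → (5, 'afbghehcf')
  2 → (1, 'aghaafbghehcf')
  3 → (7, 'bghehcf')
  4 → (12, 'cf')
  5 → (10, 'ehcf')
  6 → (13, 'f')
  7 → (6, 'fbghehcf')
  8 → (2, 'ghaafbghehcf')
  9 → (8, 'ghehcf')
  10 → (3, 'haafbghehcf')
  11 → (0, 'haghaafbghehcf')
  12 → (11, 'hcf')
  13 → (9, 'hehcf')

[4, 5, 1, 7, 12, 10, 13, 6, 2, 8, 3, 0, 11, 9]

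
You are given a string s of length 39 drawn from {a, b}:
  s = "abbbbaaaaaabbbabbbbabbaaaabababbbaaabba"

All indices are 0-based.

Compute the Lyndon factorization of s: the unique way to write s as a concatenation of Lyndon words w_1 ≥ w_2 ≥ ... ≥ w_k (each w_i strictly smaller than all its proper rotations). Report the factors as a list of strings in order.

["abbbb", "aaaaaabbbabbbbabbaaaabababbbaaabb", "a"]

emit factor 1: 'abbbb' (i=0, period=5)
emit factor 2: 'aaaaaabbbabbbbabbaaaabababbbaaabb' (i=5, period=33)
emit factor 3: 'a' (i=38, period=1)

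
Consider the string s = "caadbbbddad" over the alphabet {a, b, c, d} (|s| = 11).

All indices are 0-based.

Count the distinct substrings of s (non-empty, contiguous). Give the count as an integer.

sorted suffixes:
  #0 SA[0]=1  'aadbbbddad'
  #1 SA[1]=9  'ad'
  #2 SA[2]=2  'adbbbddad'
  #3 SA[3]=4  'bbbddad'
  #4 SA[4]=5  'bbddad'
  #5 SA[5]=6  'bddad'
  #6 SA[6]=0  'caadbbbddad'
  #7 SA[7]=10  'd'
  #8 SA[8]=8  'dad'
  #9 SA[9]=3  'dbbbddad'
  #10 SA[10]=7  'ddad'

SA = [1, 9, 2, 4, 5, 6, 0, 10, 8, 3, 7]
[i] adj suffixes → lcp
  [1] 1/9 → 1 ('a')
  [2] 9/2 → 2 ('ad')
  [3] 2/4 → 0 ('')
  [4] 4/5 → 2 ('bb')
  [5] 5/6 → 1 ('b')
  [6] 6/0 → 0 ('')
  [7] 0/10 → 0 ('')
  [8] 10/8 → 1 ('d')
  [9] 8/3 → 1 ('d')
  [10] 3/7 → 1 ('d')

n(n+1)/2 = 11·12/2 = 66
Σ LCP = 0 + 1 + 2 + 0 + 2 + 1 + 0 + 0 + 1 + 1 + 1 = 9
distinct = 66 − 9 = 57

57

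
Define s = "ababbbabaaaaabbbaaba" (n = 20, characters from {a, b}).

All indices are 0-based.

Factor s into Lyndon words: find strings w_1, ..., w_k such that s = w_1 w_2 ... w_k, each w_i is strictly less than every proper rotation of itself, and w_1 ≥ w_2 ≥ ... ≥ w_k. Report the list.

emit factor 1: 'ababbb' (i=0, period=6)
emit factor 2: 'ab' (i=6, period=2)
emit factor 3: 'aaaaabbbaab' (i=8, period=11)
emit factor 4: 'a' (i=19, period=1)

["ababbb", "ab", "aaaaabbbaab", "a"]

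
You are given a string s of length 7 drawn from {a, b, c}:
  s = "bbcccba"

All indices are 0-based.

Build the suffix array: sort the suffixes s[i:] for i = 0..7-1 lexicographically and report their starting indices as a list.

rank | idx | suffix
   0 |   6 | a
   1 |   5 | ba
   2 |   0 | bbcccba
   3 |   1 | bcccba
   4 |   4 | cba
   5 |   3 | ccba
   6 |   2 | cccba

[6, 5, 0, 1, 4, 3, 2]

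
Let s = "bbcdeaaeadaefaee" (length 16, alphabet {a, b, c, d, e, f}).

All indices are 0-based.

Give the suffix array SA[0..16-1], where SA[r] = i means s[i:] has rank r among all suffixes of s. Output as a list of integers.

[5, 8, 6, 13, 10, 0, 1, 2, 9, 3, 15, 4, 7, 14, 11, 12]

rank | idx | suffix
   0 |   5 | aaeadaefaee
   1 |   8 | adaefaee
   2 |   6 | aeadaefaee
   3 |  13 | aee
   4 |  10 | aefaee
   5 |   0 | bbcdeaaeadaefaee
   6 |   1 | bcdeaaeadaefaee
   7 |   2 | cdeaaeadaefaee
   8 |   9 | daefaee
   9 |   3 | deaaeadaefaee
  10 |  15 | e
  11 |   4 | eaaeadaefaee
  12 |   7 | eadaefaee
  13 |  14 | ee
  14 |  11 | efaee
  15 |  12 | faee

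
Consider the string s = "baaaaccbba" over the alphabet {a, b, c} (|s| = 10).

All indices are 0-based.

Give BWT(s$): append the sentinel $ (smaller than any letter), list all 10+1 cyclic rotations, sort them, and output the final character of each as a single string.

rank  rotation     last
    0  $baaaaccbba  a
    1  a$baaaaccbb  b
    2  aaaaccbba$b  b
    3  aaaccbba$ba  a
    4  aaccbba$baa  a
    5  accbba$baaa  a
    6  ba$baaaaccb  b
    7  baaaaccbba$  $
    8  bba$baaaacc  c
    9  cbba$baaaac  c
   10  ccbba$baaaa  a

abbaaab$cca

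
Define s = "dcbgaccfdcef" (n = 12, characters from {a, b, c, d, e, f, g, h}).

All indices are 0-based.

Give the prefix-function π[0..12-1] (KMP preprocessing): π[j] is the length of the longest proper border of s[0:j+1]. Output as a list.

[0, 0, 0, 0, 0, 0, 0, 0, 1, 2, 0, 0]

π[0] = 0
j=1 s[j]='c': π[1]=0 (border '')
j=2 s[j]='b': π[2]=0 (border '')
j=3 s[j]='g': π[3]=0 (border '')
j=4 s[j]='a': π[4]=0 (border '')
j=5 s[j]='c': π[5]=0 (border '')
j=6 s[j]='c': π[6]=0 (border '')
j=7 s[j]='f': π[7]=0 (border '')
j=8 s[j]='d': π[8]=1 (border 'd')
j=9 s[j]='c': π[9]=2 (border 'dc')
j=10 s[j]='e': k: 2→0; π[10]=0 (border '')
j=11 s[j]='f': π[11]=0 (border '')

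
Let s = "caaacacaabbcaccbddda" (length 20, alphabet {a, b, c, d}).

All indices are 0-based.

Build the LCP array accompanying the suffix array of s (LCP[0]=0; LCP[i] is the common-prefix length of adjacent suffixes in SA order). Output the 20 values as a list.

sorted suffixes:
  #0 SA[0]=19  'a'
  #1 SA[1]=1  'aaacacaabbcaccbddda'
  #2 SA[2]=7  'aabbcaccbddda'
  #3 SA[3]=2  'aacacaabbcaccbddda'
  #4 SA[4]=8  'abbcaccbddda'
  #5 SA[5]=5  'acaabbcaccbddda'
  #6 SA[6]=3  'acacaabbcaccbddda'
  #7 SA[7]=12  'accbddda'
  #8 SA[8]=9  'bbcaccbddda'
  #9 SA[9]=10  'bcaccbddda'
  #10 SA[10]=15  'bddda'
  #11 SA[11]=0  'caaacacaabbcaccbddda'
  #12 SA[12]=6  'caabbcaccbddda'
  #13 SA[13]=4  'cacaabbcaccbddda'
  #14 SA[14]=11  'caccbddda'
  #15 SA[15]=14  'cbddda'
  #16 SA[16]=13  'ccbddda'
  #17 SA[17]=18  'da'
  #18 SA[18]=17  'dda'
  #19 SA[19]=16  'ddda'

SA = [19, 1, 7, 2, 8, 5, 3, 12, 9, 10, 15, 0, 6, 4, 11, 14, 13, 18, 17, 16]
i: (SA[i-1],SA[i]) lcp shared
  1: (19,1) 1 'a'
  2: (1,7) 2 'aa'
  3: (7,2) 2 'aa'
  4: (2,8) 1 'a'
  5: (8,5) 1 'a'
  6: (5,3) 3 'aca'
  7: (3,12) 2 'ac'
  8: (12,9) 0 ''
  9: (9,10) 1 'b'
  10: (10,15) 1 'b'
  11: (15,0) 0 ''
  12: (0,6) 3 'caa'
  13: (6,4) 2 'ca'
  14: (4,11) 3 'cac'
  15: (11,14) 1 'c'
  16: (14,13) 1 'c'
  17: (13,18) 0 ''
  18: (18,17) 1 'd'
  19: (17,16) 2 'dd'

[0, 1, 2, 2, 1, 1, 3, 2, 0, 1, 1, 0, 3, 2, 3, 1, 1, 0, 1, 2]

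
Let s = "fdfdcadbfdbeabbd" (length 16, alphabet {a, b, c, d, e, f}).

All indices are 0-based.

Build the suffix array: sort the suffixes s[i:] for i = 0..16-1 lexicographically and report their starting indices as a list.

rank | idx | suffix
   0 |  12 | abbd
   1 |   5 | adbfdbeabbd
   2 |  13 | bbd
   3 |  14 | bd
   4 |  10 | beabbd
   5 |   7 | bfdbeabbd
   6 |   4 | cadbfdbeabbd
   7 |  15 | d
   8 |   9 | dbeabbd
   9 |   6 | dbfdbeabbd
  10 |   3 | dcadbfdbeabbd
  11 |   1 | dfdcadbfdbeabbd
  12 |  11 | eabbd
  13 |   8 | fdbeabbd
  14 |   2 | fdcadbfdbeabbd
  15 |   0 | fdfdcadbfdbeabbd

[12, 5, 13, 14, 10, 7, 4, 15, 9, 6, 3, 1, 11, 8, 2, 0]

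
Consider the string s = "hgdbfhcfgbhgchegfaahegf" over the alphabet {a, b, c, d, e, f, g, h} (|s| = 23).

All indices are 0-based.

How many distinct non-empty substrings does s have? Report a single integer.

254

rank→(start, suffix):
  0 → (17, 'aahegf')
  1 → (18, 'ahegf')
  2 → (3, 'bfhcfgbhgchegfaahegf')
  3 → (9, 'bhgchegfaahegf')
  4 → (6, 'cfgbhgchegfaahegf')
  5 → (12, 'chegfaahegf')
  6 → (2, 'dbfhcfgbhgchegfaahegf')
  7 → (20, 'egf')
  8 → (14, 'egfaahegf')
  9 → (22, 'f')
  10 → (16, 'faahegf')
  11 → (7, 'fgbhgchegfaahegf')
  12 → (4, 'fhcfgbhgchegfaahegf')
  13 → (8, 'gbhgchegfaahegf')
  14 → (11, 'gchegfaahegf')
  15 → (1, 'gdbfhcfgbhgchegfaahegf')
  16 → (21, 'gf')
  17 → (15, 'gfaahegf')
  18 → (5, 'hcfgbhgchegfaahegf')
  19 → (19, 'hegf')
  20 → (13, 'hegfaahegf')
  21 → (10, 'hgchegfaahegf')
  22 → (0, 'hgdbfhcfgbhgchegfaahegf')

SA = [17, 18, 3, 9, 6, 12, 2, 20, 14, 22, 16, 7, 4, 8, 11, 1, 21, 15, 5, 19, 13, 10, 0]
rank  pair      lcp
   1  s[17:],s[18:]  1  'a'
   2  s[18:],s[3:]  0  ''
   3  s[3:],s[9:]  1  'b'
   4  s[9:],s[6:]  0  ''
   5  s[6:],s[12:]  1  'c'
   6  s[12:],s[2:]  0  ''
   7  s[2:],s[20:]  0  ''
   8  s[20:],s[14:]  3  'egf'
   9  s[14:],s[22:]  0  ''
  10  s[22:],s[16:]  1  'f'
  11  s[16:],s[7:]  1  'f'
  12  s[7:],s[4:]  1  'f'
  13  s[4:],s[8:]  0  ''
  14  s[8:],s[11:]  1  'g'
  15  s[11:],s[1:]  1  'g'
  16  s[1:],s[21:]  1  'g'
  17  s[21:],s[15:]  2  'gf'
  18  s[15:],s[5:]  0  ''
  19  s[5:],s[19:]  1  'h'
  20  s[19:],s[13:]  4  'hegf'
  21  s[13:],s[10:]  1  'h'
  22  s[10:],s[0:]  2  'hg'

n(n+1)/2 = 23·24/2 = 276
Σ LCP = 0 + 1 + 0 + 1 + 0 + 1 + 0 + 0 + 3 + 0 + 1 + 1 + 1 + 0 + 1 + 1 + 1 + 2 + 0 + 1 + 4 + 1 + 2 = 22
distinct = 276 − 22 = 254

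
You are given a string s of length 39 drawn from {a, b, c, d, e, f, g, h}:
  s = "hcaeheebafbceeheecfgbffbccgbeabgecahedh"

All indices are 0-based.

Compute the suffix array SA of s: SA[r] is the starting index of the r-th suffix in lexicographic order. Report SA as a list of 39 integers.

rank | idx | suffix
   0 |  29 | abgecahedh
   1 |   2 | aeheebafbceeheecfgbffbccgbeabgecahedh
   2 |   8 | afbceeheecfgbffbccgbeabgecahedh
   3 |  34 | ahedh
   4 |   7 | bafbceeheecfgbffbccgbeabgecahedh
   5 |  23 | bccgbeabgecahedh
   6 |  10 | bceeheecfgbffbccgbeabgecahedh
   7 |  27 | beabgecahedh
   8 |  20 | bffbccgbeabgecahedh
   9 |  30 | bgecahedh
  10 |   1 | caeheebafbceeheecfgbffbccgbeabgecahedh
  11 |  33 | cahedh
  12 |  24 | ccgbeabgecahedh
  13 |  11 | ceeheecfgbffbccgbeabgecahedh
  14 |  17 | cfgbffbccgbeabgecahedh
  15 |  25 | cgbeabgecahedh
  16 |  37 | dh
  17 |  28 | eabgecahedh
  18 |   6 | ebafbceeheecfgbffbccgbeabgecahedh
  19 |  32 | ecahedh
  20 |  16 | ecfgbffbccgbeabgecahedh
  21 |  36 | edh
  22 |   5 | eebafbceeheecfgbffbccgbeabgecahedh
  23 |  15 | eecfgbffbccgbeabgecahedh
  24 |  12 | eeheecfgbffbccgbeabgecahedh
  25 |   3 | eheebafbceeheecfgbffbccgbeabgecahedh
  26 |  13 | eheecfgbffbccgbeabgecahedh
  27 |  22 | fbccgbeabgecahedh
  28 |   9 | fbceeheecfgbffbccgbeabgecahedh
  29 |  21 | ffbccgbeabgecahedh
  30 |  18 | fgbffbccgbeabgecahedh
  31 |  26 | gbeabgecahedh
  32 |  19 | gbffbccgbeabgecahedh
  33 |  31 | gecahedh
  34 |  38 | h
  35 |   0 | hcaeheebafbceeheecfgbffbccgbeabgecahedh
  36 |  35 | hedh
  37 |   4 | heebafbceeheecfgbffbccgbeabgecahedh
  38 |  14 | heecfgbffbccgbeabgecahedh

[29, 2, 8, 34, 7, 23, 10, 27, 20, 30, 1, 33, 24, 11, 17, 25, 37, 28, 6, 32, 16, 36, 5, 15, 12, 3, 13, 22, 9, 21, 18, 26, 19, 31, 38, 0, 35, 4, 14]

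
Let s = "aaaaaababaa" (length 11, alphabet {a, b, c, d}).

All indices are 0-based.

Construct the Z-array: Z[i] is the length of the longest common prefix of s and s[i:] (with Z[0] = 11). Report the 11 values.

Z[0]=11
i=1: fresh scan; Z[1]=5 scan→box=[1,6)
i=2: min(r-i=4, Z[1]=5)=4; Z[2]=4
i=3: min(r-i=3, Z[2]=4)=3; Z[3]=3
i=4: min(r-i=2, Z[3]=3)=2; Z[4]=2
i=5: min(r-i=1, Z[4]=2)=1; Z[5]=1
i=6: fresh scan; Z[6]=0
i=7: fresh scan; Z[7]=1 scan→box=[7,8)
i=8: fresh scan; Z[8]=0
i=9: fresh scan; Z[9]=2 scan→box=[9,11)
i=10: min(r-i=1, Z[1]=5)=1; Z[10]=1

[11, 5, 4, 3, 2, 1, 0, 1, 0, 2, 1]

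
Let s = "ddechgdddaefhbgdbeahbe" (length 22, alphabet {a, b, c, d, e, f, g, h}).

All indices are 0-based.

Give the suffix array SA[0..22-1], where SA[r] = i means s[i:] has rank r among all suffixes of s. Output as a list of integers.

sorted suffixes:
  #0 SA[0]=9  'aefhbgdbeahbe'
  #1 SA[1]=18  'ahbe'
  #2 SA[2]=20  'be'
  #3 SA[3]=16  'beahbe'
  #4 SA[4]=13  'bgdbeahbe'
  #5 SA[5]=3  'chgdddaefhbgdbeahbe'
  #6 SA[6]=8  'daefhbgdbeahbe'
  #7 SA[7]=15  'dbeahbe'
  #8 SA[8]=7  'ddaefhbgdbeahbe'
  #9 SA[9]=6  'dddaefhbgdbeahbe'
  #10 SA[10]=0  'ddechgdddaefhbgdbeahbe'
  #11 SA[11]=1  'dechgdddaefhbgdbeahbe'
  #12 SA[12]=21  'e'
  #13 SA[13]=17  'eahbe'
  #14 SA[14]=2  'echgdddaefhbgdbeahbe'
  #15 SA[15]=10  'efhbgdbeahbe'
  #16 SA[16]=11  'fhbgdbeahbe'
  #17 SA[17]=14  'gdbeahbe'
  #18 SA[18]=5  'gdddaefhbgdbeahbe'
  #19 SA[19]=19  'hbe'
  #20 SA[20]=12  'hbgdbeahbe'
  #21 SA[21]=4  'hgdddaefhbgdbeahbe'

[9, 18, 20, 16, 13, 3, 8, 15, 7, 6, 0, 1, 21, 17, 2, 10, 11, 14, 5, 19, 12, 4]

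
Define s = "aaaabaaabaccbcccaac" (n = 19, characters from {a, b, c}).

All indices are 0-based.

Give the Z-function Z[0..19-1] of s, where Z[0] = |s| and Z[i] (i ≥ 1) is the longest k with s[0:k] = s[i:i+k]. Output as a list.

[19, 3, 2, 1, 0, 3, 2, 1, 0, 1, 0, 0, 0, 0, 0, 0, 2, 1, 0]

Z[0]=19
i=1: i≥r, start 0; Z[1]=3 scan→box=[1,4)
i=2: min(r-i=2, Z[1]=3)=2; Z[2]=2
i=3: min(r-i=1, Z[2]=2)=1; Z[3]=1
i=4: i≥r, start 0; Z[4]=0
i=5: i≥r, start 0; Z[5]=3 scan→box=[5,8)
i=6: min(r-i=2, Z[1]=3)=2; Z[6]=2
i=7: min(r-i=1, Z[2]=2)=1; Z[7]=1
i=8: i≥r, start 0; Z[8]=0
i=9: i≥r, start 0; Z[9]=1 scan→box=[9,10)
i=10: i≥r, start 0; Z[10]=0
i=11: i≥r, start 0; Z[11]=0
i=12: i≥r, start 0; Z[12]=0
i=13: i≥r, start 0; Z[13]=0
i=14: i≥r, start 0; Z[14]=0
i=15: i≥r, start 0; Z[15]=0
i=16: i≥r, start 0; Z[16]=2 scan→box=[16,18)
i=17: min(r-i=1, Z[1]=3)=1; Z[17]=1
i=18: i≥r, start 0; Z[18]=0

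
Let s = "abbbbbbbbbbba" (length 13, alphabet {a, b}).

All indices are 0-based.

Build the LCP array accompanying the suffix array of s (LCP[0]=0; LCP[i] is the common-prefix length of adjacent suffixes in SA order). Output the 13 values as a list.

sorted suffixes:
  #0 SA[0]=12  'a'
  #1 SA[1]=0  'abbbbbbbbbbba'
  #2 SA[2]=11  'ba'
  #3 SA[3]=10  'bba'
  #4 SA[4]=9  'bbba'
  #5 SA[5]=8  'bbbba'
  #6 SA[6]=7  'bbbbba'
  #7 SA[7]=6  'bbbbbba'
  #8 SA[8]=5  'bbbbbbba'
  #9 SA[9]=4  'bbbbbbbba'
  #10 SA[10]=3  'bbbbbbbbba'
  #11 SA[11]=2  'bbbbbbbbbba'
  #12 SA[12]=1  'bbbbbbbbbbba'

SA = [12, 0, 11, 10, 9, 8, 7, 6, 5, 4, 3, 2, 1]
i: (SA[i-1],SA[i]) lcp shared
  1: (12,0) 1 'a'
  2: (0,11) 0 ''
  3: (11,10) 1 'b'
  4: (10,9) 2 'bb'
  5: (9,8) 3 'bbb'
  6: (8,7) 4 'bbbb'
  7: (7,6) 5 'bbbbb'
  8: (6,5) 6 'bbbbbb'
  9: (5,4) 7 'bbbbbbb'
  10: (4,3) 8 'bbbbbbbb'
  11: (3,2) 9 'bbbbbbbbb'
  12: (2,1) 10 'bbbbbbbbbb'

[0, 1, 0, 1, 2, 3, 4, 5, 6, 7, 8, 9, 10]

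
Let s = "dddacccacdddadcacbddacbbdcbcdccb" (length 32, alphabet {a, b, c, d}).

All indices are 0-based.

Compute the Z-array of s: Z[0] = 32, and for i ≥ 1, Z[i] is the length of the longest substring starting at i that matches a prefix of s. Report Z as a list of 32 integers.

[32, 2, 1, 0, 0, 0, 0, 0, 0, 4, 2, 1, 0, 1, 0, 0, 0, 0, 2, 1, 0, 0, 0, 0, 1, 0, 0, 0, 1, 0, 0, 0]

Z[0]=32
i=1: outside box; Z[1]=2 grow→box=[1,3)
i=2: min(r-i=1, Z[1]=2)=1; Z[2]=1
i=3: outside box; Z[3]=0
i=4: outside box; Z[4]=0
i=5: outside box; Z[5]=0
i=6: outside box; Z[6]=0
i=7: outside box; Z[7]=0
i=8: outside box; Z[8]=0
i=9: outside box; Z[9]=4 grow→box=[9,13)
i=10: min(r-i=3, Z[1]=2)=2; Z[10]=2
i=11: min(r-i=2, Z[2]=1)=1; Z[11]=1
i=12: min(r-i=1, Z[3]=0)=0; Z[12]=0
i=13: outside box; Z[13]=1 grow→box=[13,14)
i=14: outside box; Z[14]=0
i=15: outside box; Z[15]=0
i=16: outside box; Z[16]=0
i=17: outside box; Z[17]=0
i=18: outside box; Z[18]=2 grow→box=[18,20)
i=19: min(r-i=1, Z[1]=2)=1; Z[19]=1
i=20: outside box; Z[20]=0
i=21: outside box; Z[21]=0
i=22: outside box; Z[22]=0
i=23: outside box; Z[23]=0
i=24: outside box; Z[24]=1 grow→box=[24,25)
i=25: outside box; Z[25]=0
i=26: outside box; Z[26]=0
i=27: outside box; Z[27]=0
i=28: outside box; Z[28]=1 grow→box=[28,29)
i=29: outside box; Z[29]=0
i=30: outside box; Z[30]=0
i=31: outside box; Z[31]=0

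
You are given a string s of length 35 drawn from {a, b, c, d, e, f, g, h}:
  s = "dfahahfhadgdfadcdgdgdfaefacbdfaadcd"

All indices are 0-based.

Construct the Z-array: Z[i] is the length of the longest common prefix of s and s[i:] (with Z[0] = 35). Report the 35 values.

Z[0]=35
i=1: i≥r, start 0; Z[1]=0
i=2: i≥r, start 0; Z[2]=0
i=3: i≥r, start 0; Z[3]=0
i=4: i≥r, start 0; Z[4]=0
i=5: i≥r, start 0; Z[5]=0
i=6: i≥r, start 0; Z[6]=0
i=7: i≥r, start 0; Z[7]=0
i=8: i≥r, start 0; Z[8]=0
i=9: i≥r, start 0; Z[9]=1 grow→box=[9,10)
i=10: i≥r, start 0; Z[10]=0
i=11: i≥r, start 0; Z[11]=3 grow→box=[11,14)
i=12: min(r-i=2, Z[1]=0)=0; Z[12]=0
i=13: min(r-i=1, Z[2]=0)=0; Z[13]=0
i=14: i≥r, start 0; Z[14]=1 grow→box=[14,15)
i=15: i≥r, start 0; Z[15]=0
i=16: i≥r, start 0; Z[16]=1 grow→box=[16,17)
i=17: i≥r, start 0; Z[17]=0
i=18: i≥r, start 0; Z[18]=1 grow→box=[18,19)
i=19: i≥r, start 0; Z[19]=0
i=20: i≥r, start 0; Z[20]=3 grow→box=[20,23)
i=21: min(r-i=2, Z[1]=0)=0; Z[21]=0
i=22: min(r-i=1, Z[2]=0)=0; Z[22]=0
i=23: i≥r, start 0; Z[23]=0
i=24: i≥r, start 0; Z[24]=0
i=25: i≥r, start 0; Z[25]=0
i=26: i≥r, start 0; Z[26]=0
i=27: i≥r, start 0; Z[27]=0
i=28: i≥r, start 0; Z[28]=3 grow→box=[28,31)
i=29: min(r-i=2, Z[1]=0)=0; Z[29]=0
i=30: min(r-i=1, Z[2]=0)=0; Z[30]=0
i=31: i≥r, start 0; Z[31]=0
i=32: i≥r, start 0; Z[32]=1 grow→box=[32,33)
i=33: i≥r, start 0; Z[33]=0
i=34: i≥r, start 0; Z[34]=1 grow→box=[34,35)

[35, 0, 0, 0, 0, 0, 0, 0, 0, 1, 0, 3, 0, 0, 1, 0, 1, 0, 1, 0, 3, 0, 0, 0, 0, 0, 0, 0, 3, 0, 0, 0, 1, 0, 1]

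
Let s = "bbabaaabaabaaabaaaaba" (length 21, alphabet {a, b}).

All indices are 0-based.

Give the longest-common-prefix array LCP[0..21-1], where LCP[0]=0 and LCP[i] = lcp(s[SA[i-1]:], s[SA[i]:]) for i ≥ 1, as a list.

rank | idx | suffix
   0 |  20 | a
   1 |  15 | aaaaba
   2 |  16 | aaaba
   3 |  11 | aaabaaaaba
   4 |   4 | aaabaabaaabaaaaba
   5 |  17 | aaba
   6 |  12 | aabaaaaba
   7 |   8 | aabaaabaaaaba
   8 |   5 | aabaabaaabaaaaba
   9 |  18 | aba
  10 |  13 | abaaaaba
  11 |   9 | abaaabaaaaba
  12 |   2 | abaaabaabaaabaaaaba
  13 |   6 | abaabaaabaaaaba
  14 |  19 | ba
  15 |  14 | baaaaba
  16 |  10 | baaabaaaaba
  17 |   3 | baaabaabaaabaaaaba
  18 |   7 | baabaaabaaaaba
  19 |   1 | babaaabaabaaabaaaaba
  20 |   0 | bbabaaabaabaaabaaaaba

SA = [20, 15, 16, 11, 4, 17, 12, 8, 5, 18, 13, 9, 2, 6, 19, 14, 10, 3, 7, 1, 0]
rank  pair      lcp
   1  s[20:],s[15:]  1  'a'
   2  s[15:],s[16:]  3  'aaa'
   3  s[16:],s[11:]  5  'aaaba'
   4  s[11:],s[4:]  6  'aaabaa'
   5  s[4:],s[17:]  2  'aa'
   6  s[17:],s[12:]  4  'aaba'
   7  s[12:],s[8:]  6  'aabaaa'
   8  s[8:],s[5:]  5  'aabaa'
   9  s[5:],s[18:]  1  'a'
  10  s[18:],s[13:]  3  'aba'
  11  s[13:],s[9:]  5  'abaaa'
  12  s[9:],s[2:]  8  'abaaabaa'
  13  s[2:],s[6:]  4  'abaa'
  14  s[6:],s[19:]  0  ''
  15  s[19:],s[14:]  2  'ba'
  16  s[14:],s[10:]  4  'baaa'
  17  s[10:],s[3:]  7  'baaabaa'
  18  s[3:],s[7:]  3  'baa'
  19  s[7:],s[1:]  2  'ba'
  20  s[1:],s[0:]  1  'b'

[0, 1, 3, 5, 6, 2, 4, 6, 5, 1, 3, 5, 8, 4, 0, 2, 4, 7, 3, 2, 1]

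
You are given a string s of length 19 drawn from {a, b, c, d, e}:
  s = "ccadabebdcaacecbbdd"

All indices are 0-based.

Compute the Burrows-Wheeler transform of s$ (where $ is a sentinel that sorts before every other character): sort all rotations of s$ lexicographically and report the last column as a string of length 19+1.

dcdaccebadce$adabbbc

rank  rotation              last
    0  $ccadabebdcaacecbbdd  d
    1  aacecbbdd$ccadabebdc  c
    2  abebdcaacecbbdd$ccad  d
    3  acecbbdd$ccadabebdca  a
    4  adabebdcaacecbbdd$cc  c
    5  bbdd$ccadabebdcaacec  c
    6  bdcaacecbbdd$ccadabe  e
    7  bdd$ccadabebdcaacecb  b
    8  bebdcaacecbbdd$ccada  a
    9  caacecbbdd$ccadabebd  d
   10  cadabebdcaacecbbdd$c  c
   11  cbbdd$ccadabebdcaace  e
   12  ccadabebdcaacecbbdd$  $
   13  cecbbdd$ccadabebdcaa  a
   14  d$ccadabebdcaacecbbd  d
   15  dabebdcaacecbbdd$cca  a
   16  dcaacecbbdd$ccadabeb  b
   17  dd$ccadabebdcaacecbb  b
   18  ebdcaacecbbdd$ccadab  b
   19  ecbbdd$ccadabebdcaac  c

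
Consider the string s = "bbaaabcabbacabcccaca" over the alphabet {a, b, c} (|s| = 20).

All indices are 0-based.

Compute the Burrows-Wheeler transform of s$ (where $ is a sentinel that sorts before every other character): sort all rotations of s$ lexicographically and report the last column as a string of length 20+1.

acbacaccbbb$aaaabaccb

rank  rotation               last
    0  $bbaaabcabbacabcccaca  a
    1  a$bbaaabcabbacabcccac  c
    2  aaabcabbacabcccaca$bb  b
    3  aabcabbacabcccaca$bba  a
    4  abbacabcccaca$bbaaabc  c
    5  abcabbacabcccaca$bbaa  a
    6  abcccaca$bbaaabcabbac  c
    7  aca$bbaaabcabbacabccc  c
    8  acabcccaca$bbaaabcabb  b
    9  baaabcabbacabcccaca$b  b
   10  bacabcccaca$bbaaabcab  b
   11  bbaaabcabbacabcccaca$  $
   12  bbacabcccaca$bbaaabca  a
   13  bcabbacabcccaca$bbaaa  a
   14  bcccaca$bbaaabcabbaca  a
   15  ca$bbaaabcabbacabccca  a
   16  cabbacabcccaca$bbaaab  b
   17  cabcccaca$bbaaabcabba  a
   18  caca$bbaaabcabbacabcc  c
   19  ccaca$bbaaabcabbacabc  c
   20  cccaca$bbaaabcabbacab  b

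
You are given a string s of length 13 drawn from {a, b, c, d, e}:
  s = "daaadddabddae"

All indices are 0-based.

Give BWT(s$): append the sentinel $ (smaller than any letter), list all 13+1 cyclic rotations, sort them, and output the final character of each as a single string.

rank  rotation        last
    0  $daaadddabddae  e
    1  aaadddabddae$d  d
    2  aadddabddae$da  a
    3  abddae$daaaddd  d
    4  adddabddae$daa  a
    5  ae$daaadddabdd  d
    6  bddae$daaaddda  a
    7  daaadddabddae$  $
    8  dabddae$daaadd  d
    9  dae$daaadddabd  d
   10  ddabddae$daaad  d
   11  ddae$daaadddab  b
   12  dddabddae$daaa  a
   13  e$daaadddabdda  a

edadada$dddbaa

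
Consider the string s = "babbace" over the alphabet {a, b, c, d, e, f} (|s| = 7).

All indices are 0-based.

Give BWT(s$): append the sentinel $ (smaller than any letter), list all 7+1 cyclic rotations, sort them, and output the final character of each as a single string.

ebb$baac

rank  rotation  last
    0  $babbace  e
    1  abbace$b  b
    2  ace$babb  b
    3  babbace$  $
    4  bace$bab  b
    5  bbace$ba  a
    6  ce$babba  a
    7  e$babbac  c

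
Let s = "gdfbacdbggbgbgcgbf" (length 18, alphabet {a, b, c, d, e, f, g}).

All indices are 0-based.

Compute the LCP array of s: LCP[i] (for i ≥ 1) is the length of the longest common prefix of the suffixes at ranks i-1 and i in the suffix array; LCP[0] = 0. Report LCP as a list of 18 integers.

[0, 0, 1, 1, 2, 2, 0, 1, 0, 1, 0, 1, 0, 2, 3, 1, 1, 1]

sorted suffixes:
  #0 SA[0]=4  'acdbggbgbgcgbf'
  #1 SA[1]=3  'bacdbggbgbgcgbf'
  #2 SA[2]=16  'bf'
  #3 SA[3]=10  'bgbgcgbf'
  #4 SA[4]=12  'bgcgbf'
  #5 SA[5]=7  'bggbgbgcgbf'
  #6 SA[6]=5  'cdbggbgbgcgbf'
  #7 SA[7]=14  'cgbf'
  #8 SA[8]=6  'dbggbgbgcgbf'
  #9 SA[9]=1  'dfbacdbggbgbgcgbf'
  #10 SA[10]=17  'f'
  #11 SA[11]=2  'fbacdbggbgbgcgbf'
  #12 SA[12]=15  'gbf'
  #13 SA[13]=9  'gbgbgcgbf'
  #14 SA[14]=11  'gbgcgbf'
  #15 SA[15]=13  'gcgbf'
  #16 SA[16]=0  'gdfbacdbggbgbgcgbf'
  #17 SA[17]=8  'ggbgbgcgbf'

SA = [4, 3, 16, 10, 12, 7, 5, 14, 6, 1, 17, 2, 15, 9, 11, 13, 0, 8]
[i] adj suffixes → lcp
  [1] 4/3 → 0 ('')
  [2] 3/16 → 1 ('b')
  [3] 16/10 → 1 ('b')
  [4] 10/12 → 2 ('bg')
  [5] 12/7 → 2 ('bg')
  [6] 7/5 → 0 ('')
  [7] 5/14 → 1 ('c')
  [8] 14/6 → 0 ('')
  [9] 6/1 → 1 ('d')
  [10] 1/17 → 0 ('')
  [11] 17/2 → 1 ('f')
  [12] 2/15 → 0 ('')
  [13] 15/9 → 2 ('gb')
  [14] 9/11 → 3 ('gbg')
  [15] 11/13 → 1 ('g')
  [16] 13/0 → 1 ('g')
  [17] 0/8 → 1 ('g')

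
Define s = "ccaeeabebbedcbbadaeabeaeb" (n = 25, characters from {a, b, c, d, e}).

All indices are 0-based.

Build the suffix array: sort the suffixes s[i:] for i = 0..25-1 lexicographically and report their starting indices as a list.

sorted suffixes:
  #0 SA[0]=19  'abeaeb'
  #1 SA[1]=5  'abebbedcbbadaeabeaeb'
  #2 SA[2]=15  'adaeabeaeb'
  #3 SA[3]=17  'aeabeaeb'
  #4 SA[4]=22  'aeb'
  #5 SA[5]=2  'aeeabebbedcbbadaeabeaeb'
  #6 SA[6]=24  'b'
  #7 SA[7]=14  'badaeabeaeb'
  #8 SA[8]=13  'bbadaeabeaeb'
  #9 SA[9]=8  'bbedcbbadaeabeaeb'
  #10 SA[10]=20  'beaeb'
  #11 SA[11]=6  'bebbedcbbadaeabeaeb'
  #12 SA[12]=9  'bedcbbadaeabeaeb'
  #13 SA[13]=1  'caeeabebbedcbbadaeabeaeb'
  #14 SA[14]=12  'cbbadaeabeaeb'
  #15 SA[15]=0  'ccaeeabebbedcbbadaeabeaeb'
  #16 SA[16]=16  'daeabeaeb'
  #17 SA[17]=11  'dcbbadaeabeaeb'
  #18 SA[18]=18  'eabeaeb'
  #19 SA[19]=4  'eabebbedcbbadaeabeaeb'
  #20 SA[20]=21  'eaeb'
  #21 SA[21]=23  'eb'
  #22 SA[22]=7  'ebbedcbbadaeabeaeb'
  #23 SA[23]=10  'edcbbadaeabeaeb'
  #24 SA[24]=3  'eeabebbedcbbadaeabeaeb'

[19, 5, 15, 17, 22, 2, 24, 14, 13, 8, 20, 6, 9, 1, 12, 0, 16, 11, 18, 4, 21, 23, 7, 10, 3]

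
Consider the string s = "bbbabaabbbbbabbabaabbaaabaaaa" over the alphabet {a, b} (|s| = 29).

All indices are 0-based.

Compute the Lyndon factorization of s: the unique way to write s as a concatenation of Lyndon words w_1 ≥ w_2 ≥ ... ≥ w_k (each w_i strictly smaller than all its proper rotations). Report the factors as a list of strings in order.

emit factor 1: 'b' (i=0, period=1)
emit factor 2: 'b' (i=1, period=1)
emit factor 3: 'b' (i=2, period=1)
emit factor 4: 'ab' (i=3, period=2)
emit factor 5: 'aabbbbbabbab' (i=5, period=12)
emit factor 6: 'aabb' (i=17, period=4)
emit factor 7: 'aaab' (i=21, period=4)
emit factor 8: 'a' (i=25, period=1)
emit factor 9: 'a' (i=26, period=1)
emit factor 10: 'a' (i=27, period=1)
emit factor 11: 'a' (i=28, period=1)

["b", "b", "b", "ab", "aabbbbbabbab", "aabb", "aaab", "a", "a", "a", "a"]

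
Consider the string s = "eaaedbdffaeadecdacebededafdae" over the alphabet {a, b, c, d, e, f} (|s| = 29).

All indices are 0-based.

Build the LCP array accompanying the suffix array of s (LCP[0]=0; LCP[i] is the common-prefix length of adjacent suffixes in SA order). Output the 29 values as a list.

rank | idx | suffix
   0 |   1 | aaedbdffaeadecdacebededafdae
   1 |  16 | acebededafdae
   2 |  11 | adecdacebededafdae
   3 |  27 | ae
   4 |   9 | aeadecdacebededafdae
   5 |   2 | aedbdffaeadecdacebededafdae
   6 |  24 | afdae
   7 |   5 | bdffaeadecdacebededafdae
   8 |  19 | bededafdae
   9 |  14 | cdacebededafdae
  10 |  17 | cebededafdae
  11 |  15 | dacebededafdae
  12 |  26 | dae
  13 |  23 | dafdae
  14 |   4 | dbdffaeadecdacebededafdae
  15 |  12 | decdacebededafdae
  16 |  21 | dedafdae
  17 |   6 | dffaeadecdacebededafdae
  18 |  28 | e
  19 |   0 | eaaedbdffaeadecdacebededafdae
  20 |  10 | eadecdacebededafdae
  21 |  18 | ebededafdae
  22 |  13 | ecdacebededafdae
  23 |  22 | edafdae
  24 |   3 | edbdffaeadecdacebededafdae
  25 |  20 | ededafdae
  26 |   8 | faeadecdacebededafdae
  27 |  25 | fdae
  28 |   7 | ffaeadecdacebededafdae

SA = [1, 16, 11, 27, 9, 2, 24, 5, 19, 14, 17, 15, 26, 23, 4, 12, 21, 6, 28, 0, 10, 18, 13, 22, 3, 20, 8, 25, 7]
[i] adj suffixes → lcp
  [1] 1/16 → 1 ('a')
  [2] 16/11 → 1 ('a')
  [3] 11/27 → 1 ('a')
  [4] 27/9 → 2 ('ae')
  [5] 9/2 → 2 ('ae')
  [6] 2/24 → 1 ('a')
  [7] 24/5 → 0 ('')
  [8] 5/19 → 1 ('b')
  [9] 19/14 → 0 ('')
  [10] 14/17 → 1 ('c')
  [11] 17/15 → 0 ('')
  [12] 15/26 → 2 ('da')
  [13] 26/23 → 2 ('da')
  [14] 23/4 → 1 ('d')
  [15] 4/12 → 1 ('d')
  [16] 12/21 → 2 ('de')
  [17] 21/6 → 1 ('d')
  [18] 6/28 → 0 ('')
  [19] 28/0 → 1 ('e')
  [20] 0/10 → 2 ('ea')
  [21] 10/18 → 1 ('e')
  [22] 18/13 → 1 ('e')
  [23] 13/22 → 1 ('e')
  [24] 22/3 → 2 ('ed')
  [25] 3/20 → 2 ('ed')
  [26] 20/8 → 0 ('')
  [27] 8/25 → 1 ('f')
  [28] 25/7 → 1 ('f')

[0, 1, 1, 1, 2, 2, 1, 0, 1, 0, 1, 0, 2, 2, 1, 1, 2, 1, 0, 1, 2, 1, 1, 1, 2, 2, 0, 1, 1]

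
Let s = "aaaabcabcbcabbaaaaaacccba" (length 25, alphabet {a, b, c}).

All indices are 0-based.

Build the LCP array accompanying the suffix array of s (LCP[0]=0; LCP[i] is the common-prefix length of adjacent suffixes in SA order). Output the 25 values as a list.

rank | idx | suffix
   0 |  24 | a
   1 |  14 | aaaaaacccba
   2 |  15 | aaaaacccba
   3 |   0 | aaaabcabcbcabbaaaaaacccba
   4 |  16 | aaaacccba
   5 |   1 | aaabcabcbcabbaaaaaacccba
   6 |  17 | aaacccba
   7 |   2 | aabcabcbcabbaaaaaacccba
   8 |  18 | aacccba
   9 |  11 | abbaaaaaacccba
  10 |   3 | abcabcbcabbaaaaaacccba
  11 |   6 | abcbcabbaaaaaacccba
  12 |  19 | acccba
  13 |  23 | ba
  14 |  13 | baaaaaacccba
  15 |  12 | bbaaaaaacccba
  16 |   9 | bcabbaaaaaacccba
  17 |   4 | bcabcbcabbaaaaaacccba
  18 |   7 | bcbcabbaaaaaacccba
  19 |  10 | cabbaaaaaacccba
  20 |   5 | cabcbcabbaaaaaacccba
  21 |  22 | cba
  22 |   8 | cbcabbaaaaaacccba
  23 |  21 | ccba
  24 |  20 | cccba

SA = [24, 14, 15, 0, 16, 1, 17, 2, 18, 11, 3, 6, 19, 23, 13, 12, 9, 4, 7, 10, 5, 22, 8, 21, 20]
rank  pair      lcp
   1  s[24:],s[14:]  1  'a'
   2  s[14:],s[15:]  5  'aaaaa'
   3  s[15:],s[0:]  4  'aaaa'
   4  s[0:],s[16:]  4  'aaaa'
   5  s[16:],s[1:]  3  'aaa'
   6  s[1:],s[17:]  3  'aaa'
   7  s[17:],s[2:]  2  'aa'
   8  s[2:],s[18:]  2  'aa'
   9  s[18:],s[11:]  1  'a'
  10  s[11:],s[3:]  2  'ab'
  11  s[3:],s[6:]  3  'abc'
  12  s[6:],s[19:]  1  'a'
  13  s[19:],s[23:]  0  ''
  14  s[23:],s[13:]  2  'ba'
  15  s[13:],s[12:]  1  'b'
  16  s[12:],s[9:]  1  'b'
  17  s[9:],s[4:]  4  'bcab'
  18  s[4:],s[7:]  2  'bc'
  19  s[7:],s[10:]  0  ''
  20  s[10:],s[5:]  3  'cab'
  21  s[5:],s[22:]  1  'c'
  22  s[22:],s[8:]  2  'cb'
  23  s[8:],s[21:]  1  'c'
  24  s[21:],s[20:]  2  'cc'

[0, 1, 5, 4, 4, 3, 3, 2, 2, 1, 2, 3, 1, 0, 2, 1, 1, 4, 2, 0, 3, 1, 2, 1, 2]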